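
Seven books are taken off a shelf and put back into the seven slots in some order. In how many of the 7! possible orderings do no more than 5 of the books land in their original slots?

Sum C(7,i)·!(7-i) for i = 0..5:
  i=0: C(7,0)·!7 = 1·1854 = 1854
  i=1: C(7,1)·!6 = 7·265 = 1855
  i=2: C(7,2)·!5 = 21·44 = 924
  i=3: C(7,3)·!4 = 35·9 = 315
  i=4: C(7,4)·!3 = 35·2 = 70
  i=5: C(7,5)·!2 = 21·1 = 21
Total = 5039.

5039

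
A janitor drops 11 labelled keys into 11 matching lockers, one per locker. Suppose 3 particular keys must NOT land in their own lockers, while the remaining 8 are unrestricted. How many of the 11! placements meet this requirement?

Inclusion-exclusion on the 3 forbidden self-matches:
Σ_{j=0}^{3} (-1)^j C(3,j)(11-j)!
= C(3,0)·11! - C(3,1)·10! + C(3,2)·9! - C(3,3)·8!
= 39916800 - 10886400 + 1088640 - 40320
= 30078720

30078720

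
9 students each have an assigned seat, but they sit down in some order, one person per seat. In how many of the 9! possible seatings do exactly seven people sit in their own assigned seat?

Choose which 7 of the 9 are fixed: C(9,7) = 36.
The remaining 2 must be deranged: !2 = 1.
Total: 36 × 1 = 36.

36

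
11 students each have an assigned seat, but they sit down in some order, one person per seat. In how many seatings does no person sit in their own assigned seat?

14684570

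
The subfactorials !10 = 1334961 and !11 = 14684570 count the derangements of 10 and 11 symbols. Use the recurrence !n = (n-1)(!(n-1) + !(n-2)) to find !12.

176214841

!12 = (12-1)·(!11 + !10) = 11·(14684570 + 1334961) = 11·16019531 = 176214841.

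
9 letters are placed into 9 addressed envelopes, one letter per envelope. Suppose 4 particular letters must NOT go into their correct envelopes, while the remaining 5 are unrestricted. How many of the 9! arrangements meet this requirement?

Inclusion-exclusion on the 4 forbidden self-matches:
Σ_{j=0}^{4} (-1)^j C(4,j)(9-j)!
= C(4,0)·9! - C(4,1)·8! + C(4,2)·7! - C(4,3)·6! + C(4,4)·5!
= 362880 - 161280 + 30240 - 2880 + 120
= 229080

229080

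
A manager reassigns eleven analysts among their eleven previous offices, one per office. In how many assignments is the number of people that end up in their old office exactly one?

Choose which one of the 11 is fixed: C(11,1) = 11.
The other 10 form a derangement: !10 = 1334961.
Total: 11 × 1334961 = 14684571.

14684571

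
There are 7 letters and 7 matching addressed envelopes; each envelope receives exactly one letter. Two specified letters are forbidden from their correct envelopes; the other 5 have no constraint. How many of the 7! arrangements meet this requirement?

Inclusion-exclusion on the 2 forbidden self-matches:
Σ_{j=0}^{2} (-1)^j C(2,j)(7-j)!
= C(2,0)·7! - C(2,1)·6! + C(2,2)·5!
= 5040 - 1440 + 120
= 3720

3720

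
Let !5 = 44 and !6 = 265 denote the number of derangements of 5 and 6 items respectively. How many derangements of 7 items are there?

1854

!7 = (7-1)·(!6 + !5) = 6·(265 + 44) = 6·309 = 1854.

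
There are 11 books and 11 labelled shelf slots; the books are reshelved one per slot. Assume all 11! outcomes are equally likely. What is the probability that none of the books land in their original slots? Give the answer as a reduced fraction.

Favorable outcomes: !11 = 14684570.
Total outcomes: 11! = 39916800.
Probability = 14684570/39916800 = 1468457/3991680.

1468457/3991680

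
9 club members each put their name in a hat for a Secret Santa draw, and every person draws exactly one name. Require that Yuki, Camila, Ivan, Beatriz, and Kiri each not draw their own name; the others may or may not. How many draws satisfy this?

205056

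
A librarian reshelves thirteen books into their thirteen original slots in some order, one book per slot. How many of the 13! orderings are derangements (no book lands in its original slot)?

Use !n = (n-1)(!(n-1) + !(n-2)).
!13 = 12·(176214841 + 14684570) = 12·190899411 = 2290792932

2290792932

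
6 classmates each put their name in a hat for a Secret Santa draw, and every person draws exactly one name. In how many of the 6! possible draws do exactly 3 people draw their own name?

Pick the 3 fixed positions: C(6,3) = 20 ways.
The other 3 form a derangement: !3 = 2.
Total: 20 × 2 = 40.

40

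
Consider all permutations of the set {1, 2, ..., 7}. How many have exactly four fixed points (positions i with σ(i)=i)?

70

Choose which 4 of the 7 are fixed: C(7,4) = 35.
The other 3 form a derangement: !3 = 2.
Total: 35 × 2 = 70.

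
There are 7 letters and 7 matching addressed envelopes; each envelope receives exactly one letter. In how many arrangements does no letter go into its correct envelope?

Recurrence: !7 = 7·!6 + (-1)^7.
!7 = 7·265 - 1 = 1854

1854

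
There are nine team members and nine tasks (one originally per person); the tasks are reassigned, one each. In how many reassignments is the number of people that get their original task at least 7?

# with exactly i fixed is C(9,i)·!(9-i); sum over i=7..9:
  i=7: C(9,7)·!2 = 36·1 = 36
  i=8: C(9,8)·!1 = 9·0 = 0
  i=9: C(9,9)·!0 = 1·1 = 1
Total = 37.

37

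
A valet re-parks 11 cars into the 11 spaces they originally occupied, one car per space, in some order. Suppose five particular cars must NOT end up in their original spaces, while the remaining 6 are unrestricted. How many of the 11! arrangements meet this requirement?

25022880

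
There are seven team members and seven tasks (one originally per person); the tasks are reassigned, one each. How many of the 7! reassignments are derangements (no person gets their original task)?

1854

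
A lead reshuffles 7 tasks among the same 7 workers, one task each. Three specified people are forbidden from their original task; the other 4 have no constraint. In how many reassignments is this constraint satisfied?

3216

Inclusion-exclusion on the 3 forbidden self-matches:
Σ_{j=0}^{3} (-1)^j C(3,j)(7-j)!
= C(3,0)·7! - C(3,1)·6! + C(3,2)·5! - C(3,3)·4!
= 5040 - 2160 + 360 - 24
= 3216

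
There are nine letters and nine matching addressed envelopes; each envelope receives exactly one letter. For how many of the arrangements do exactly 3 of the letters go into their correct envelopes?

Choose which 3 of the 9 are fixed: C(9,3) = 84.
The other 6 form a derangement: !6 = 265.
Total: 84 × 265 = 22260.

22260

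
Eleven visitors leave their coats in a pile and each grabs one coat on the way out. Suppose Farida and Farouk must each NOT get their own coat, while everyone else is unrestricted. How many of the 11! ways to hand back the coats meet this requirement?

33022080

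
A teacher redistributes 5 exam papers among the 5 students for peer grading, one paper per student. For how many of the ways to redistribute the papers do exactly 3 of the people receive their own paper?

10

Choose which 3 of the 5 are fixed: C(5,3) = 10.
The remaining 2 must be deranged: !2 = 1.
Total: 10 × 1 = 10.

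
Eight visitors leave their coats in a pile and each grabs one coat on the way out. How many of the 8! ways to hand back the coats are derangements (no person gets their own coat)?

14833

Use !n = (n-1)(!(n-1) + !(n-2)).
!8 = 7·(1854 + 265) = 7·2119 = 14833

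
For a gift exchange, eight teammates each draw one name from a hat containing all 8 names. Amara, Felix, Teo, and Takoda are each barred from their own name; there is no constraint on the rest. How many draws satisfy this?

Let A_j be the event that the j-th constrained one is fixed. By inclusion-exclusion over the 4 events:
Σ_{j=0}^{4} (-1)^j C(4,j)(8-j)!
= C(4,0)·8! - C(4,1)·7! + C(4,2)·6! - C(4,3)·5! + C(4,4)·4!
= 40320 - 20160 + 4320 - 480 + 24
= 24024

24024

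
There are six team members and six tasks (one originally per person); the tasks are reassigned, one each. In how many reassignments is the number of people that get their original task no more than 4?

# with exactly i fixed is C(6,i)·!(6-i); sum over i=0..4:
  i=0: C(6,0)·!6 = 1·265 = 265
  i=1: C(6,1)·!5 = 6·44 = 264
  i=2: C(6,2)·!4 = 15·9 = 135
  i=3: C(6,3)·!3 = 20·2 = 40
  i=4: C(6,4)·!2 = 15·1 = 15
Total = 719.

719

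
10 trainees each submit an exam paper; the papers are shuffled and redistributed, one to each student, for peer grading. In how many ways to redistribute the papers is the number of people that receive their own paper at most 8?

3628799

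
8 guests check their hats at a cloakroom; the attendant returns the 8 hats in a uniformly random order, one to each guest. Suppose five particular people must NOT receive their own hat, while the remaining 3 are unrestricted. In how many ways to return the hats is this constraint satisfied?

21234

Inclusion-exclusion on the 5 forbidden self-matches:
Σ_{j=0}^{5} (-1)^j C(5,j)(8-j)!
= C(5,0)·8! - C(5,1)·7! + C(5,2)·6! - C(5,3)·5! + C(5,4)·4! - C(5,5)·3!
= 40320 - 25200 + 7200 - 1200 + 120 - 6
= 21234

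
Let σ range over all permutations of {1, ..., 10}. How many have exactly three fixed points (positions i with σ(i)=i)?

Pick the 3 fixed positions: C(10,3) = 120 ways.
The remaining 7 must be deranged: !7 = 1854.
Total: 120 × 1854 = 222480.

222480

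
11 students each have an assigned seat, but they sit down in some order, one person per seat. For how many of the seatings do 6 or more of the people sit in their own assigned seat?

# with exactly i fixed is C(11,i)·!(11-i); sum over i=6..11:
  i=6: C(11,6)·!5 = 462·44 = 20328
  i=7: C(11,7)·!4 = 330·9 = 2970
  i=8: C(11,8)·!3 = 165·2 = 330
  i=9: C(11,9)·!2 = 55·1 = 55
  i=10: C(11,10)·!1 = 11·0 = 0
  i=11: C(11,11)·!0 = 1·1 = 1
Total = 23684.

23684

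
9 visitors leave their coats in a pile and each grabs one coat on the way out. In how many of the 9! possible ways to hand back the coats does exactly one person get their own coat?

Choose which one of the 9 is fixed: C(9,1) = 9.
The remaining 8 must be deranged: !8 = 14833.
Total: 9 × 14833 = 133497.

133497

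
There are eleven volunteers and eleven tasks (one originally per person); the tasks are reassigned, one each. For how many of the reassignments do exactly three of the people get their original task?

2447445

Choose which 3 of the 11 are fixed: C(11,3) = 165.
The other 8 form a derangement: !8 = 14833.
Total: 165 × 14833 = 2447445.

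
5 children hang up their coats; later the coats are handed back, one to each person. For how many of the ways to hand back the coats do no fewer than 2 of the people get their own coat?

31

# with exactly i fixed is C(5,i)·!(5-i); sum over i=2..5:
  i=2: C(5,2)·!3 = 10·2 = 20
  i=3: C(5,3)·!2 = 10·1 = 10
  i=4: C(5,4)·!1 = 5·0 = 0
  i=5: C(5,5)·!0 = 1·1 = 1
Total = 31.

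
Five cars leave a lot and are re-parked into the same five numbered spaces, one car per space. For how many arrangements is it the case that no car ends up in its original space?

44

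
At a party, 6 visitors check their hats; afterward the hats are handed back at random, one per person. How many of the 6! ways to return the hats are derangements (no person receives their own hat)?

265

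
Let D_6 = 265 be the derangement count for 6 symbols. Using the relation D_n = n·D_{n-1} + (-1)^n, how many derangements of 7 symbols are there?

1854

D_7 = 7·265 - 1 = 1854.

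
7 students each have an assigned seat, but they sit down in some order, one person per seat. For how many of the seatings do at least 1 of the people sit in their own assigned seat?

3186

Sum C(7,i)·!(7-i) for i = 1..7:
  i=1: C(7,1)·!6 = 7·265 = 1855
  i=2: C(7,2)·!5 = 21·44 = 924
  i=3: C(7,3)·!4 = 35·9 = 315
  i=4: C(7,4)·!3 = 35·2 = 70
  i=5: C(7,5)·!2 = 21·1 = 21
  i=6: C(7,6)·!1 = 7·0 = 0
  i=7: C(7,7)·!0 = 1·1 = 1
Total = 3186.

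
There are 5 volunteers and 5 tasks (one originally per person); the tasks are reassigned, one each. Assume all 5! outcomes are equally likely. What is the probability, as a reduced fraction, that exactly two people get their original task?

1/6

Favorable outcomes: C(5,2)·!3 = 10·2 = 20.
Total outcomes: 5! = 120.
Probability = 20/120 = 1/6.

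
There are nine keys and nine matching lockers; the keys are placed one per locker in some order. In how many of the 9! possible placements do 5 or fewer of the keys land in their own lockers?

Sum C(9,i)·!(9-i) for i = 0..5:
  i=0: C(9,0)·!9 = 1·133496 = 133496
  i=1: C(9,1)·!8 = 9·14833 = 133497
  i=2: C(9,2)·!7 = 36·1854 = 66744
  i=3: C(9,3)·!6 = 84·265 = 22260
  i=4: C(9,4)·!5 = 126·44 = 5544
  i=5: C(9,5)·!4 = 126·9 = 1134
Total = 362675.

362675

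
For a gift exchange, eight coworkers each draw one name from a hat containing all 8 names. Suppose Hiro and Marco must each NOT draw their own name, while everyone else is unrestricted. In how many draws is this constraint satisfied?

Inclusion-exclusion on the 2 forbidden self-matches:
Σ_{j=0}^{2} (-1)^j C(2,j)(8-j)!
= C(2,0)·8! - C(2,1)·7! + C(2,2)·6!
= 40320 - 10080 + 720
= 30960

30960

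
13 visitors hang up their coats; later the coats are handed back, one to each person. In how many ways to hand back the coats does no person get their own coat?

2290792932

Use !n = n·!(n-1) + (-1)^n.
!13 = 13·176214841 - 1 = 2290792932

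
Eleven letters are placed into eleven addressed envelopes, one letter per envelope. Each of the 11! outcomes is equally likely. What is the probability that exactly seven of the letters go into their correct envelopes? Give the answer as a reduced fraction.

1/13440

Favorable outcomes: C(11,7)·!4 = 330·9 = 2970.
Total outcomes: 11! = 39916800.
Probability = 2970/39916800 = 1/13440.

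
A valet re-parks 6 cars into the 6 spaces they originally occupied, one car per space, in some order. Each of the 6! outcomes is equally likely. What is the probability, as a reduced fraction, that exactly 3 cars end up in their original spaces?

1/18

Favorable outcomes: C(6,3)·!3 = 20·2 = 40.
Total outcomes: 6! = 720.
Probability = 40/720 = 1/18.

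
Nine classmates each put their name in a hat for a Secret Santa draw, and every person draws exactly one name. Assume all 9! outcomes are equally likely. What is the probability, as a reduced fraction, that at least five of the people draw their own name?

Favorable outcomes: Σ_{i≥5} C(9,i)·!(9-i) = 126·9 + 84·2 + 36·1 + 9·0 + 1·1 = 1339.
Total outcomes: 9! = 362880.
Probability = 1339/362880 = 1339/362880.

1339/362880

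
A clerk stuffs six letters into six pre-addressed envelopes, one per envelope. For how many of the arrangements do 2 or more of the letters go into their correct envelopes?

191

Sum C(6,i)·!(6-i) for i = 2..6:
  i=2: C(6,2)·!4 = 15·9 = 135
  i=3: C(6,3)·!3 = 20·2 = 40
  i=4: C(6,4)·!2 = 15·1 = 15
  i=5: C(6,5)·!1 = 6·0 = 0
  i=6: C(6,6)·!0 = 1·1 = 1
Total = 191.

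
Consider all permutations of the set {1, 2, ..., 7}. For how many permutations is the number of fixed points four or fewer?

5018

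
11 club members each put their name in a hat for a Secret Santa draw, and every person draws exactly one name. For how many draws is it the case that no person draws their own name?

14684570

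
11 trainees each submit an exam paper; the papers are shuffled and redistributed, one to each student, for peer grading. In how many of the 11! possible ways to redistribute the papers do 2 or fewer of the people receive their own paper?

36711421

Sum C(11,i)·!(11-i) for i = 0..2:
  i=0: C(11,0)·!11 = 1·14684570 = 14684570
  i=1: C(11,1)·!10 = 11·1334961 = 14684571
  i=2: C(11,2)·!9 = 55·133496 = 7342280
Total = 36711421.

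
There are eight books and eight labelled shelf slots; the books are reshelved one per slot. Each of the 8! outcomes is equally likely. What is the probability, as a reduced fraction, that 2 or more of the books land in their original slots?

2131/8064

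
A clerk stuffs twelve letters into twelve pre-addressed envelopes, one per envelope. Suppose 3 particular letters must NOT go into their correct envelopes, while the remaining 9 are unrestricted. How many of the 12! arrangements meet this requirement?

369774720

Let A_j be the event that the j-th constrained one is fixed. By inclusion-exclusion over the 3 events:
Σ_{j=0}^{3} (-1)^j C(3,j)(12-j)!
= C(3,0)·12! - C(3,1)·11! + C(3,2)·10! - C(3,3)·9!
= 479001600 - 119750400 + 10886400 - 362880
= 369774720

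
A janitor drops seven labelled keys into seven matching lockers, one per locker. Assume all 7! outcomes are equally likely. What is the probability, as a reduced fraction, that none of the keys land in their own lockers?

103/280

Favorable outcomes: !7 = 1854.
Total outcomes: 7! = 5040.
Probability = 1854/5040 = 103/280.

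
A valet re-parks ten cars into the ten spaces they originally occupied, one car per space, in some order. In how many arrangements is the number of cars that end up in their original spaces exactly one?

1334960

Choose which one of the 10 is fixed: C(10,1) = 10.
The other 9 form a derangement: !9 = 133496.
Total: 10 × 133496 = 1334960.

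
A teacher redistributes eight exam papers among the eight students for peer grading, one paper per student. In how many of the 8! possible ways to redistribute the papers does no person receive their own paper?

14833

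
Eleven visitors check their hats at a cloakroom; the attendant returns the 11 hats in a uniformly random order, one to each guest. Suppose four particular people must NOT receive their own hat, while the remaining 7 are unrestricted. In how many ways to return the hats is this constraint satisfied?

27422640

Let A_j be the event that the j-th constrained one is fixed. By inclusion-exclusion over the 4 events:
Σ_{j=0}^{4} (-1)^j C(4,j)(11-j)!
= C(4,0)·11! - C(4,1)·10! + C(4,2)·9! - C(4,3)·8! + C(4,4)·7!
= 39916800 - 14515200 + 2177280 - 161280 + 5040
= 27422640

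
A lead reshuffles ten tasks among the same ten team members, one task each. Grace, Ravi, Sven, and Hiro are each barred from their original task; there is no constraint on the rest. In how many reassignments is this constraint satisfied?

2399760

Inclusion-exclusion on the 4 forbidden self-matches:
Σ_{j=0}^{4} (-1)^j C(4,j)(10-j)!
= C(4,0)·10! - C(4,1)·9! + C(4,2)·8! - C(4,3)·7! + C(4,4)·6!
= 3628800 - 1451520 + 241920 - 20160 + 720
= 2399760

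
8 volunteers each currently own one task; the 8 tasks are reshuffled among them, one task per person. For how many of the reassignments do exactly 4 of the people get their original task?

630

Choose which 4 of the 8 are fixed: C(8,4) = 70.
The remaining 4 must be deranged: !4 = 9.
Total: 70 × 9 = 630.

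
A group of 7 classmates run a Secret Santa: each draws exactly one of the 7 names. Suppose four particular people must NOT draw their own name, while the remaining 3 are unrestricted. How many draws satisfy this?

2790

Inclusion-exclusion on the 4 forbidden self-matches:
Σ_{j=0}^{4} (-1)^j C(4,j)(7-j)!
= C(4,0)·7! - C(4,1)·6! + C(4,2)·5! - C(4,3)·4! + C(4,4)·3!
= 5040 - 2880 + 720 - 96 + 6
= 2790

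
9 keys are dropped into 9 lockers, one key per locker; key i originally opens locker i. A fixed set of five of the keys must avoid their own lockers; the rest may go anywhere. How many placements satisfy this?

205056

Let A_j be the event that the j-th constrained one is fixed. By inclusion-exclusion over the 5 events:
Σ_{j=0}^{5} (-1)^j C(5,j)(9-j)!
= C(5,0)·9! - C(5,1)·8! + C(5,2)·7! - C(5,3)·6! + C(5,4)·5! - C(5,5)·4!
= 362880 - 201600 + 50400 - 7200 + 600 - 24
= 205056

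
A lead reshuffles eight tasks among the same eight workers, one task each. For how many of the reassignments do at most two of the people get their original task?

# with exactly i fixed is C(8,i)·!(8-i); sum over i=0..2:
  i=0: C(8,0)·!8 = 1·14833 = 14833
  i=1: C(8,1)·!7 = 8·1854 = 14832
  i=2: C(8,2)·!6 = 28·265 = 7420
Total = 37085.

37085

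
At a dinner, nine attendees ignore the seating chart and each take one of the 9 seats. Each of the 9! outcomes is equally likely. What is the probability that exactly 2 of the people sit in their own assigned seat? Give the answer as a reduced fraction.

103/560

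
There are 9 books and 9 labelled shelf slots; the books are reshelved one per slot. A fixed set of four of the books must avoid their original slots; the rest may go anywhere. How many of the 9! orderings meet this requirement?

Inclusion-exclusion on the 4 forbidden self-matches:
Σ_{j=0}^{4} (-1)^j C(4,j)(9-j)!
= C(4,0)·9! - C(4,1)·8! + C(4,2)·7! - C(4,3)·6! + C(4,4)·5!
= 362880 - 161280 + 30240 - 2880 + 120
= 229080

229080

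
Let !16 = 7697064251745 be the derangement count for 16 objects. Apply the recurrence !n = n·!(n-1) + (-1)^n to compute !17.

!17 = 17·7697064251745 - 1 = 130850092279664.

130850092279664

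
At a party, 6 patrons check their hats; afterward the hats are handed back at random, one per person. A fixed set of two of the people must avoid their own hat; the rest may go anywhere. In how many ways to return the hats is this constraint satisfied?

Let A_j be the event that the j-th constrained one is fixed. By inclusion-exclusion over the 2 events:
Σ_{j=0}^{2} (-1)^j C(2,j)(6-j)!
= C(2,0)·6! - C(2,1)·5! + C(2,2)·4!
= 720 - 240 + 24
= 504

504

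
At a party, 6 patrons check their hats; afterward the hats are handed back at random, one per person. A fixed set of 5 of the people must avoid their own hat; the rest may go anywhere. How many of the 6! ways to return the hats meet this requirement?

309

Let A_j be the event that the j-th constrained one is fixed. By inclusion-exclusion over the 5 events:
Σ_{j=0}^{5} (-1)^j C(5,j)(6-j)!
= C(5,0)·6! - C(5,1)·5! + C(5,2)·4! - C(5,3)·3! + C(5,4)·2! - C(5,5)·1!
= 720 - 600 + 240 - 60 + 10 - 1
= 309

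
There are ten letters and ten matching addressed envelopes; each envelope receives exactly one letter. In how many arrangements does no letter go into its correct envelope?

The subfactorial !10 = [10!/e] (nearest integer).
10! = 3628800, and 3628800/e ≈ 1334960.92, so !10 = 1334961.

1334961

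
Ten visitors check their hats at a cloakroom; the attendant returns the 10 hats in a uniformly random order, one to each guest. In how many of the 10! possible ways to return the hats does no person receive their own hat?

1334961

Recurrence: !10 = 9·(!9 + !8).
!10 = 9·(133496 + 14833) = 9·148329 = 1334961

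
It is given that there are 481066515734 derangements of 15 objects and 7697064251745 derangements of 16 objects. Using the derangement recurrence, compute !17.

!17 = (17-1)·(!16 + !15) = 16·(7697064251745 + 481066515734) = 16·8178130767479 = 130850092279664.

130850092279664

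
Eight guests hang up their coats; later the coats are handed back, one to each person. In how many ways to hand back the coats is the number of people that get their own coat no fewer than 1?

# with exactly i fixed is C(8,i)·!(8-i); sum over i=1..8:
  i=1: C(8,1)·!7 = 8·1854 = 14832
  i=2: C(8,2)·!6 = 28·265 = 7420
  i=3: C(8,3)·!5 = 56·44 = 2464
  i=4: C(8,4)·!4 = 70·9 = 630
  i=5: C(8,5)·!3 = 56·2 = 112
  i=6: C(8,6)·!2 = 28·1 = 28
  i=7: C(8,7)·!1 = 8·0 = 0
  i=8: C(8,8)·!0 = 1·1 = 1
Total = 25487.

25487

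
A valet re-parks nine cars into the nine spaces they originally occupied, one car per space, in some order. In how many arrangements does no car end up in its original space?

Use !n = (n-1)(!(n-1) + !(n-2)).
!9 = 8·(14833 + 1854) = 8·16687 = 133496

133496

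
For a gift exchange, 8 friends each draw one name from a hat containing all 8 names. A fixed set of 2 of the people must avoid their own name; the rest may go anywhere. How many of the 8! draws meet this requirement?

30960

Inclusion-exclusion on the 2 forbidden self-matches:
Σ_{j=0}^{2} (-1)^j C(2,j)(8-j)!
= C(2,0)·8! - C(2,1)·7! + C(2,2)·6!
= 40320 - 10080 + 720
= 30960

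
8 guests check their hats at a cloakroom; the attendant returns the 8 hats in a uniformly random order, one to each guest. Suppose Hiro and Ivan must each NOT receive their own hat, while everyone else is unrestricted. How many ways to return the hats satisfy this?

30960

Inclusion-exclusion on the 2 forbidden self-matches:
Σ_{j=0}^{2} (-1)^j C(2,j)(8-j)!
= C(2,0)·8! - C(2,1)·7! + C(2,2)·6!
= 40320 - 10080 + 720
= 30960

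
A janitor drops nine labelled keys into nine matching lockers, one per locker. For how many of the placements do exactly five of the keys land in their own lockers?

1134

Choose which 5 of the 9 are fixed: C(9,5) = 126.
The other 4 form a derangement: !4 = 9.
Total: 126 × 9 = 1134.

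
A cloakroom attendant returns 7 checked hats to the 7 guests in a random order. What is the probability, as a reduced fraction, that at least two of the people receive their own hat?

1331/5040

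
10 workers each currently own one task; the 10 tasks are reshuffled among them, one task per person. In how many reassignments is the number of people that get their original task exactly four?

55650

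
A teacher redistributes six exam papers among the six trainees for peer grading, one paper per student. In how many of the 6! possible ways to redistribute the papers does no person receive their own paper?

265

By inclusion-exclusion, !6 = Σ (-1)^k · 6!/k! for k=0..6
= 6! - 6!/1! + 6!/2! - 6!/3! + 6!/4! - 6!/5! + 6!/6!
= 720 - 720 + 360 - 120 + 30 - 6 + 1
= 265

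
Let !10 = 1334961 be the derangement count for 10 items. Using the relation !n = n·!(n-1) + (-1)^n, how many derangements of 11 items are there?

14684570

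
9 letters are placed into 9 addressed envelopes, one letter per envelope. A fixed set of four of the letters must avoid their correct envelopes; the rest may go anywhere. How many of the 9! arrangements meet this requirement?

Inclusion-exclusion on the 4 forbidden self-matches:
Σ_{j=0}^{4} (-1)^j C(4,j)(9-j)!
= C(4,0)·9! - C(4,1)·8! + C(4,2)·7! - C(4,3)·6! + C(4,4)·5!
= 362880 - 161280 + 30240 - 2880 + 120
= 229080

229080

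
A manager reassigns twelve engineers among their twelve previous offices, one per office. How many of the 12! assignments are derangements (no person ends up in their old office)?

Recurrence: !12 = 12·!11 + (-1)^12.
!12 = 12·14684570 + 1 = 176214841

176214841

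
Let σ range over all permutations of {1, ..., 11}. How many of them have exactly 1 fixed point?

14684571

Choose which one of the 11 is fixed: C(11,1) = 11.
The other 10 form a derangement: !10 = 1334961.
Total: 11 × 1334961 = 14684571.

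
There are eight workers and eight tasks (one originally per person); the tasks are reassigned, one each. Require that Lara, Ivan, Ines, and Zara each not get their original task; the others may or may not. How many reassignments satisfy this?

24024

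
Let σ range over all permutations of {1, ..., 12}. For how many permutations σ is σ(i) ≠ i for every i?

176214841

The number of derangements of 12 is !12 = Σ_{k=0}^{12} (-1)^k·12!/k!
= 12! - 12!/1! + 12!/2! - 12!/3! + 12!/4! - 12!/5! + 12!/6! - 12!/7! + 12!/8! - 12!/9! + 12!/10! - 12!/11! + 12!/12!
= 479001600 - 479001600 + 239500800 - 79833600 + 19958400 - 3991680 + 665280 - 95040 + 11880 - 1320 + 132 - 12 + 1
= 176214841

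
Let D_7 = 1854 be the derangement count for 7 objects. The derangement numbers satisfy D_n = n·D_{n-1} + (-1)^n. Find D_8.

14833

D_8 = 8·1854 + 1 = 14833.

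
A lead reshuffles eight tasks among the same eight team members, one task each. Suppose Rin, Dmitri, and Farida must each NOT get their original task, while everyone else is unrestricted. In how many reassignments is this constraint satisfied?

Let A_j be the event that the j-th constrained one is fixed. By inclusion-exclusion over the 3 events:
Σ_{j=0}^{3} (-1)^j C(3,j)(8-j)!
= C(3,0)·8! - C(3,1)·7! + C(3,2)·6! - C(3,3)·5!
= 40320 - 15120 + 2160 - 120
= 27240

27240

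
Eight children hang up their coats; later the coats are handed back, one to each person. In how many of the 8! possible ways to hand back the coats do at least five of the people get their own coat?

141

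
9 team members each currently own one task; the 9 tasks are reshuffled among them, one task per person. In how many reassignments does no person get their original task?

133496

Recurrence: !9 = 9·!8 + (-1)^9.
!9 = 9·14833 - 1 = 133496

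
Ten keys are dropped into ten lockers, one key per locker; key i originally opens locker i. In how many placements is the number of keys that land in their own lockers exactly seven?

240

Pick the 7 fixed positions: C(10,7) = 120 ways.
The remaining 3 must be deranged: !3 = 2.
Total: 120 × 2 = 240.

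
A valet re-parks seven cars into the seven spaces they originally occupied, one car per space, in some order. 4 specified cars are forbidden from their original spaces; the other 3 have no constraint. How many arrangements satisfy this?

Inclusion-exclusion on the 4 forbidden self-matches:
Σ_{j=0}^{4} (-1)^j C(4,j)(7-j)!
= C(4,0)·7! - C(4,1)·6! + C(4,2)·5! - C(4,3)·4! + C(4,4)·3!
= 5040 - 2880 + 720 - 96 + 6
= 2790

2790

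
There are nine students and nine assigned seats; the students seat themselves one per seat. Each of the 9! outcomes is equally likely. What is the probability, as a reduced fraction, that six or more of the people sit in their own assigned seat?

Favorable outcomes: Σ_{i≥6} C(9,i)·!(9-i) = 84·2 + 36·1 + 9·0 + 1·1 = 205.
Total outcomes: 9! = 362880.
Probability = 205/362880 = 41/72576.

41/72576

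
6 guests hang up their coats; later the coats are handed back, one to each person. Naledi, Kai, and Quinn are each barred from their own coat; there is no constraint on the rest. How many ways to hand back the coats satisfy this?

Inclusion-exclusion on the 3 forbidden self-matches:
Σ_{j=0}^{3} (-1)^j C(3,j)(6-j)!
= C(3,0)·6! - C(3,1)·5! + C(3,2)·4! - C(3,3)·3!
= 720 - 360 + 72 - 6
= 426

426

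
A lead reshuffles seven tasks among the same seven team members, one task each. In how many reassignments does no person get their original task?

1854

!7 is the nearest integer to 7!/e.
7! = 5040, and 5040/e ≈ 1854.11, so !7 = 1854.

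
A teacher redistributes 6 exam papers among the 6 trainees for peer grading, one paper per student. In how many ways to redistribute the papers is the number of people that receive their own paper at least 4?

16

Sum C(6,i)·!(6-i) for i = 4..6:
  i=4: C(6,4)·!2 = 15·1 = 15
  i=5: C(6,5)·!1 = 6·0 = 0
  i=6: C(6,6)·!0 = 1·1 = 1
Total = 16.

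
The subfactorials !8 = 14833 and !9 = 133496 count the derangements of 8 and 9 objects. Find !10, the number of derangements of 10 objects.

!10 = (10-1)·(!9 + !8) = 9·(133496 + 14833) = 9·148329 = 1334961.

1334961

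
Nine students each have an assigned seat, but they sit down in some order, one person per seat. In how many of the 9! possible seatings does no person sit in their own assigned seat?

133496

Recurrence: !9 = 8·(!8 + !7).
!9 = 8·(14833 + 1854) = 8·16687 = 133496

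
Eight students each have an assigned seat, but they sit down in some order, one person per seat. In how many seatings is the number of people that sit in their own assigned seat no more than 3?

Sum C(8,i)·!(8-i) for i = 0..3:
  i=0: C(8,0)·!8 = 1·14833 = 14833
  i=1: C(8,1)·!7 = 8·1854 = 14832
  i=2: C(8,2)·!6 = 28·265 = 7420
  i=3: C(8,3)·!5 = 56·44 = 2464
Total = 39549.

39549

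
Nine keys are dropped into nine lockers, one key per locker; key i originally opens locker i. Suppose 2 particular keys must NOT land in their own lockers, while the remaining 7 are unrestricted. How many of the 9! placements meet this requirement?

Inclusion-exclusion on the 2 forbidden self-matches:
Σ_{j=0}^{2} (-1)^j C(2,j)(9-j)!
= C(2,0)·9! - C(2,1)·8! + C(2,2)·7!
= 362880 - 80640 + 5040
= 287280

287280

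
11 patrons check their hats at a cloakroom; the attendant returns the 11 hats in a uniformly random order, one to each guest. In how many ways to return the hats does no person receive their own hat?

!11 = 11! · Σ_{k=0}^{11} (-1)^k/k!
= 11! - 11!/1! + 11!/2! - 11!/3! + 11!/4! - 11!/5! + 11!/6! - 11!/7! + 11!/8! - 11!/9! + 11!/10! - 11!/11!
= 39916800 - 39916800 + 19958400 - 6652800 + 1663200 - 332640 + 55440 - 7920 + 990 - 110 + 11 - 1
= 14684570

14684570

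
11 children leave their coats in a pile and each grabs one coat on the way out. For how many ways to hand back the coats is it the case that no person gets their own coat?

14684570

The number of derangements of 11 is !11 = Σ_{k=0}^{11} (-1)^k·11!/k!
= 11! - 11!/1! + 11!/2! - 11!/3! + 11!/4! - 11!/5! + 11!/6! - 11!/7! + 11!/8! - 11!/9! + 11!/10! - 11!/11!
= 39916800 - 39916800 + 19958400 - 6652800 + 1663200 - 332640 + 55440 - 7920 + 990 - 110 + 11 - 1
= 14684570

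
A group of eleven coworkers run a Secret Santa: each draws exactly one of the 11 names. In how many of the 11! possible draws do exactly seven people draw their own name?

Pick the 7 fixed positions: C(11,7) = 330 ways.
The remaining 4 must be deranged: !4 = 9.
Total: 330 × 9 = 2970.

2970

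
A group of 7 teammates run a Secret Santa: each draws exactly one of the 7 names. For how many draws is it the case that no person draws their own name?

1854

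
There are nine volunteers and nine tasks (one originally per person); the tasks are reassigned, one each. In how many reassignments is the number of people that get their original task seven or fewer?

362879

# with exactly i fixed is C(9,i)·!(9-i); sum over i=0..7:
  i=0: C(9,0)·!9 = 1·133496 = 133496
  i=1: C(9,1)·!8 = 9·14833 = 133497
  i=2: C(9,2)·!7 = 36·1854 = 66744
  i=3: C(9,3)·!6 = 84·265 = 22260
  i=4: C(9,4)·!5 = 126·44 = 5544
  i=5: C(9,5)·!4 = 126·9 = 1134
  i=6: C(9,6)·!3 = 84·2 = 168
  i=7: C(9,7)·!2 = 36·1 = 36
Total = 362879.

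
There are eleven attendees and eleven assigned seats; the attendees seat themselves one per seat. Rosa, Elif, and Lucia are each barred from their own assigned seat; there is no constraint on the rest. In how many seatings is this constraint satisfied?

30078720

Inclusion-exclusion on the 3 forbidden self-matches:
Σ_{j=0}^{3} (-1)^j C(3,j)(11-j)!
= C(3,0)·11! - C(3,1)·10! + C(3,2)·9! - C(3,3)·8!
= 39916800 - 10886400 + 1088640 - 40320
= 30078720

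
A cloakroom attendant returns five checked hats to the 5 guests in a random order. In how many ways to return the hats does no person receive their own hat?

44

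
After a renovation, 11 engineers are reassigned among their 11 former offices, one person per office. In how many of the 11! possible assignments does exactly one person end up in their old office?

14684571

Choose which one of the 11 is fixed: C(11,1) = 11.
The other 10 form a derangement: !10 = 1334961.
Total: 11 × 1334961 = 14684571.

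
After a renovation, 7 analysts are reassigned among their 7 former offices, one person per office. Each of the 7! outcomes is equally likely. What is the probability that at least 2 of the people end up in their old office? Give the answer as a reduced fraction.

Favorable outcomes: Σ_{i≥2} C(7,i)·!(7-i) = 21·44 + 35·9 + 35·2 + 21·1 + 7·0 + 1·1 = 1331.
Total outcomes: 7! = 5040.
Probability = 1331/5040 = 1331/5040.

1331/5040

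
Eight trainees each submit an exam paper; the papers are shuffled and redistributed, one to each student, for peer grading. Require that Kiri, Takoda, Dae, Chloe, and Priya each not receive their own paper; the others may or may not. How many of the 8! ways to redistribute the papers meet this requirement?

21234

Let A_j be the event that the j-th constrained one is fixed. By inclusion-exclusion over the 5 events:
Σ_{j=0}^{5} (-1)^j C(5,j)(8-j)!
= C(5,0)·8! - C(5,1)·7! + C(5,2)·6! - C(5,3)·5! + C(5,4)·4! - C(5,5)·3!
= 40320 - 25200 + 7200 - 1200 + 120 - 6
= 21234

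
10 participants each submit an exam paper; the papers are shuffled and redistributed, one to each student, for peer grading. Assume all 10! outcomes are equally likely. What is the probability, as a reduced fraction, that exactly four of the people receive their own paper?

53/3456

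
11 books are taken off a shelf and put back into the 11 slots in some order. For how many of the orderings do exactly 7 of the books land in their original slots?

Pick the 7 fixed positions: C(11,7) = 330 ways.
The remaining 4 must be deranged: !4 = 9.
Total: 330 × 9 = 2970.

2970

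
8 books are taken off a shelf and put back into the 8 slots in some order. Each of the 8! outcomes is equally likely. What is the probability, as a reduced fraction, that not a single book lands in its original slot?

2119/5760

Favorable outcomes: !8 = 14833.
Total outcomes: 8! = 40320.
Probability = 14833/40320 = 2119/5760.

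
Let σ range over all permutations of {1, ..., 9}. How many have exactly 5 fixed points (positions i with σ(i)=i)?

1134

Choose which 5 of the 9 are fixed: C(9,5) = 126.
The remaining 4 must be deranged: !4 = 9.
Total: 126 × 9 = 1134.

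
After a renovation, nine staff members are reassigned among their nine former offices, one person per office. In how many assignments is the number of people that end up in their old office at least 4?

Sum C(9,i)·!(9-i) for i = 4..9:
  i=4: C(9,4)·!5 = 126·44 = 5544
  i=5: C(9,5)·!4 = 126·9 = 1134
  i=6: C(9,6)·!3 = 84·2 = 168
  i=7: C(9,7)·!2 = 36·1 = 36
  i=8: C(9,8)·!1 = 9·0 = 0
  i=9: C(9,9)·!0 = 1·1 = 1
Total = 6883.

6883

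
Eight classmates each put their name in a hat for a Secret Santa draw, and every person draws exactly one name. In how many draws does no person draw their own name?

14833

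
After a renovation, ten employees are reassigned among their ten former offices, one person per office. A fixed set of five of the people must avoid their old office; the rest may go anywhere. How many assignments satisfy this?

Let A_j be the event that the j-th constrained one is fixed. By inclusion-exclusion over the 5 events:
Σ_{j=0}^{5} (-1)^j C(5,j)(10-j)!
= C(5,0)·10! - C(5,1)·9! + C(5,2)·8! - C(5,3)·7! + C(5,4)·6! - C(5,5)·5!
= 3628800 - 1814400 + 403200 - 50400 + 3600 - 120
= 2170680

2170680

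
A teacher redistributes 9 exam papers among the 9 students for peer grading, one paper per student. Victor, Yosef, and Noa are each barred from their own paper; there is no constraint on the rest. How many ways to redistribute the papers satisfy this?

256320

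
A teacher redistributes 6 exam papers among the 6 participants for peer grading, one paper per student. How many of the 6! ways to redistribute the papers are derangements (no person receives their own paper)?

265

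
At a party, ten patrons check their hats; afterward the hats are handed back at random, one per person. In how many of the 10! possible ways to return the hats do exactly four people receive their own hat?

55650

Choose which 4 of the 10 are fixed: C(10,4) = 210.
The remaining 6 must be deranged: !6 = 265.
Total: 210 × 265 = 55650.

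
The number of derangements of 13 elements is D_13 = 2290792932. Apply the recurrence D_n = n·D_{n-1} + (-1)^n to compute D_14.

D_14 = 14·2290792932 + 1 = 32071101049.

32071101049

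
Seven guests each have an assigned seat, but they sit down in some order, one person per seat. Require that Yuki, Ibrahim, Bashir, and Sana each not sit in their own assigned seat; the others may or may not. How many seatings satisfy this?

Let A_j be the event that the j-th constrained one is fixed. By inclusion-exclusion over the 4 events:
Σ_{j=0}^{4} (-1)^j C(4,j)(7-j)!
= C(4,0)·7! - C(4,1)·6! + C(4,2)·5! - C(4,3)·4! + C(4,4)·3!
= 5040 - 2880 + 720 - 96 + 6
= 2790

2790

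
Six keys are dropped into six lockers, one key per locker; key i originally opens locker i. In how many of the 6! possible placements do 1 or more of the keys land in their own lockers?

Sum C(6,i)·!(6-i) for i = 1..6:
  i=1: C(6,1)·!5 = 6·44 = 264
  i=2: C(6,2)·!4 = 15·9 = 135
  i=3: C(6,3)·!3 = 20·2 = 40
  i=4: C(6,4)·!2 = 15·1 = 15
  i=5: C(6,5)·!1 = 6·0 = 0
  i=6: C(6,6)·!0 = 1·1 = 1
Total = 455.

455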